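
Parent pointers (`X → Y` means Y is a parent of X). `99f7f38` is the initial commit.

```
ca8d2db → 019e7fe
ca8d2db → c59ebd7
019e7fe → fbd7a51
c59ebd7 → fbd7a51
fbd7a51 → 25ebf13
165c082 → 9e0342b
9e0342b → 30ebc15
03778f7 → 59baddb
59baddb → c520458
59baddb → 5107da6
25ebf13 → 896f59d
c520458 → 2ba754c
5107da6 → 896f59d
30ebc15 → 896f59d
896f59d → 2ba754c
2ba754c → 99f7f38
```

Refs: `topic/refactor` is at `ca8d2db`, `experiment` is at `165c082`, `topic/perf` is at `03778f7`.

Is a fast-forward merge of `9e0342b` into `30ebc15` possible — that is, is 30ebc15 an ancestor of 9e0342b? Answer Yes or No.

Yes

A fast-forward from 30ebc15 to 9e0342b is possible iff 30ebc15 is an ancestor of 9e0342b.
Ancestors of 9e0342b: {2ba754c, 30ebc15, 896f59d, 99f7f38, 9e0342b}.
30ebc15 is among them, so fast-forward is possible.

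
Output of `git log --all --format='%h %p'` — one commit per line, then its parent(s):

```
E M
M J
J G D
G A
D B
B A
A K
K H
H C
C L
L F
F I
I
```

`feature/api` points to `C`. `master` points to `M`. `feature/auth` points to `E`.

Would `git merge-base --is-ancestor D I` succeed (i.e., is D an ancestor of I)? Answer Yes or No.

Ancestors of I: {I}.
D is not in that set, so it is not an ancestor of I.

No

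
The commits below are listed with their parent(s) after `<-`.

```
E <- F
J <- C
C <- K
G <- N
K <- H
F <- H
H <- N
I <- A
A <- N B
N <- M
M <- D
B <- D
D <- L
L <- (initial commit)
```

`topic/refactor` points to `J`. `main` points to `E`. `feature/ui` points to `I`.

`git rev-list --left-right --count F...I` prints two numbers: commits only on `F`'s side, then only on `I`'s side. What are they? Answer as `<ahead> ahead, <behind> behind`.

2 ahead, 3 behind

Reachable from F: {D, F, H, L, M, N}.
Reachable from I: {A, B, D, I, L, M, N}.
Only in F's history (ahead): {F, H} — 2.
Only in I's history (behind): {A, B, I} — 3.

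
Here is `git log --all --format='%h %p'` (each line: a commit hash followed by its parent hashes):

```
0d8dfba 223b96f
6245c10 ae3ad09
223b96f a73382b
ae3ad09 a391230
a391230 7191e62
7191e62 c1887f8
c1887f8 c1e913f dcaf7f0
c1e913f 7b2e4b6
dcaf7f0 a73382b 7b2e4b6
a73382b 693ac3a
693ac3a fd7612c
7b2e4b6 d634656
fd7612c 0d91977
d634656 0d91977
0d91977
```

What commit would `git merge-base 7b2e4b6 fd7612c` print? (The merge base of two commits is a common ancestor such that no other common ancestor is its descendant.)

0d91977

Ancestors of 7b2e4b6: {0d91977, 7b2e4b6, d634656}.
Ancestors of fd7612c: {0d91977, fd7612c}.
Common ancestors: {0d91977}.
The only common ancestor is 0d91977, so it is the merge base.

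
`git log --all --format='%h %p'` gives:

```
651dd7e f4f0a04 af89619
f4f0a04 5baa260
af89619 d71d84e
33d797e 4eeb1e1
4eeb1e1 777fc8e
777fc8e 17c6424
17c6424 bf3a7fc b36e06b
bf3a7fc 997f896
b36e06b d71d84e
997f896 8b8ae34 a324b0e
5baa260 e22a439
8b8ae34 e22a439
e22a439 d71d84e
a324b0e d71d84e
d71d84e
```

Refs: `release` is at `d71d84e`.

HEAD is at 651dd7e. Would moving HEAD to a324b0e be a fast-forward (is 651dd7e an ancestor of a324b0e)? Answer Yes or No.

A fast-forward from 651dd7e to a324b0e is possible iff 651dd7e is an ancestor of a324b0e.
Ancestors of a324b0e: {a324b0e, d71d84e}.
651dd7e is not among them, so fast-forward is not possible.

No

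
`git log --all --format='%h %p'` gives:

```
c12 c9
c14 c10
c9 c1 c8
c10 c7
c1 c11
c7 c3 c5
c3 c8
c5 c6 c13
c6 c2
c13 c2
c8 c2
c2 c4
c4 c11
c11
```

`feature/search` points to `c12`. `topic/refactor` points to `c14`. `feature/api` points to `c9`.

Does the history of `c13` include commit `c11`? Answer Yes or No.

Ancestors of c13 (commits reachable by following parents): {c11, c13, c2, c4}.
c11 is in that set, so it is an ancestor of c13.

Yes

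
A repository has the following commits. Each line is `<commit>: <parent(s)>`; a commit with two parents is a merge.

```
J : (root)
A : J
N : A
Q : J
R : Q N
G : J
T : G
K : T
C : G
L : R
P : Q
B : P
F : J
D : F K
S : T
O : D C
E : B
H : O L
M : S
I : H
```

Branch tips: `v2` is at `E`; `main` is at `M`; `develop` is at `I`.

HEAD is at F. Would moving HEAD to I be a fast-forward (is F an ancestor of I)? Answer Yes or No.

Yes

A fast-forward from F to I is possible iff F is an ancestor of I.
Ancestors of I: {A, C, D, F, G, H, I, J, K, L, N, O, Q, R, T}.
F is among them, so fast-forward is possible.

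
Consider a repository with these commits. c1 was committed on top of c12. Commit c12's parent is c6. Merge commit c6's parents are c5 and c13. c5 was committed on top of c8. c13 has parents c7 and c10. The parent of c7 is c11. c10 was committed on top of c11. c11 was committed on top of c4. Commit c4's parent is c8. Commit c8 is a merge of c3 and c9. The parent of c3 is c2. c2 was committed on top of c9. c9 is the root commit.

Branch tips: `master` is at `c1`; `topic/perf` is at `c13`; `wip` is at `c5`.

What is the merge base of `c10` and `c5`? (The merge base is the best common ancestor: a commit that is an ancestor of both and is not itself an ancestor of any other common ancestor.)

Ancestors of c10: {c10, c11, c2, c3, c4, c8, c9}.
Ancestors of c5: {c2, c3, c5, c8, c9}.
Common ancestors: {c2, c3, c8, c9}.
Among these, c8 is not an ancestor of any other common ancestor — it is the merge base.

c8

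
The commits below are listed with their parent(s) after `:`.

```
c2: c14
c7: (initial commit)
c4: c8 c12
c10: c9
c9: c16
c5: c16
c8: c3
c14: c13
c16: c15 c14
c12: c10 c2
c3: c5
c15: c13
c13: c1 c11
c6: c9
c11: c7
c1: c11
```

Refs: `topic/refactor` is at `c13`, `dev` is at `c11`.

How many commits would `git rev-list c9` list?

Walking parent pointers from c9: reachable set = {c1, c11, c13, c14, c15, c16, c7, c9}.
That is 8 commits.

8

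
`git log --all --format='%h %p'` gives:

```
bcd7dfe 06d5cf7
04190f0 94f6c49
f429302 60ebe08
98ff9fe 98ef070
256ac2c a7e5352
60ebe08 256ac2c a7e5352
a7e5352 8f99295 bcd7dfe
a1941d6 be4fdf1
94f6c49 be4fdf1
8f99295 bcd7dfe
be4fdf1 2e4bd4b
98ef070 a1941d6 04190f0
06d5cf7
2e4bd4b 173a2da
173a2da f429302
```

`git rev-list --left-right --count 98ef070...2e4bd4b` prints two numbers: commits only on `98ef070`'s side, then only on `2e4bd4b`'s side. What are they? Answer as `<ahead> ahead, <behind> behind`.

5 ahead, 0 behind

Reachable from 98ef070: {04190f0, 06d5cf7, 173a2da, 256ac2c, 2e4bd4b, 60ebe08, 8f99295, 94f6c49, 98ef070, a1941d6, a7e5352, bcd7dfe, be4fdf1, f429302}.
Reachable from 2e4bd4b: {06d5cf7, 173a2da, 256ac2c, 2e4bd4b, 60ebe08, 8f99295, a7e5352, bcd7dfe, f429302}.
Only in 98ef070's history (ahead): {04190f0, 94f6c49, 98ef070, a1941d6, be4fdf1} — 5.
Only in 2e4bd4b's history (behind): {} — 0.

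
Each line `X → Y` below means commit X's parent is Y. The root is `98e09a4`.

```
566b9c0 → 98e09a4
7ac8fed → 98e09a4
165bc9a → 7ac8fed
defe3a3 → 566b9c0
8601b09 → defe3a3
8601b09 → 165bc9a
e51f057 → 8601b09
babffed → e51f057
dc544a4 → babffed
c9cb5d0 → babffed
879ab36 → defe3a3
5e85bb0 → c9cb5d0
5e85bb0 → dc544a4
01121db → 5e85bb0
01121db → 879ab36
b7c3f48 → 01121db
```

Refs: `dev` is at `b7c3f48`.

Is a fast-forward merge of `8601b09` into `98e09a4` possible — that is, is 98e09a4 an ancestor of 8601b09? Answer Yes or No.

Yes

A fast-forward from 98e09a4 to 8601b09 is possible iff 98e09a4 is an ancestor of 8601b09.
Ancestors of 8601b09: {165bc9a, 566b9c0, 7ac8fed, 8601b09, 98e09a4, defe3a3}.
98e09a4 is among them, so fast-forward is possible.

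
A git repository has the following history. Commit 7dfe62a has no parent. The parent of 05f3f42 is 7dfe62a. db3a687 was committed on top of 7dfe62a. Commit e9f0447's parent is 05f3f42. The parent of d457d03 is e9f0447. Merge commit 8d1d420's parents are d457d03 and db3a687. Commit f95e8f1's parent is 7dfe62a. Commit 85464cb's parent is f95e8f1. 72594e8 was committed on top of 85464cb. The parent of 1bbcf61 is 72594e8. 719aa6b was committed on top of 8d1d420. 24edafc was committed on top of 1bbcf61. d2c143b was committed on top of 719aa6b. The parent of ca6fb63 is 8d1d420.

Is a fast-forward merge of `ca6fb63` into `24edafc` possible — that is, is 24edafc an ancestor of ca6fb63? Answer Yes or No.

A fast-forward from 24edafc to ca6fb63 is possible iff 24edafc is an ancestor of ca6fb63.
Ancestors of ca6fb63: {05f3f42, 7dfe62a, 8d1d420, ca6fb63, d457d03, db3a687, e9f0447}.
24edafc is not among them, so fast-forward is not possible.

No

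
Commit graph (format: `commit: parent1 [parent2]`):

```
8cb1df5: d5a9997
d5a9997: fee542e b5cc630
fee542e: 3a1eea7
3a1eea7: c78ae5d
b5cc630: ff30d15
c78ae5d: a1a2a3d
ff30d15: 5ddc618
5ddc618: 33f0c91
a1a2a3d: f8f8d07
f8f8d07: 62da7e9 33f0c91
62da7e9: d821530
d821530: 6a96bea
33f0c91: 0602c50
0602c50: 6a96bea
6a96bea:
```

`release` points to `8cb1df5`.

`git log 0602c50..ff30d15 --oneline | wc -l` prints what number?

3

Reachable from ff30d15: {0602c50, 33f0c91, 5ddc618, 6a96bea, ff30d15}.
Reachable from 0602c50: {0602c50, 6a96bea}.
In ff30d15's history but not 0602c50's: {33f0c91, 5ddc618, ff30d15} — 3 commits.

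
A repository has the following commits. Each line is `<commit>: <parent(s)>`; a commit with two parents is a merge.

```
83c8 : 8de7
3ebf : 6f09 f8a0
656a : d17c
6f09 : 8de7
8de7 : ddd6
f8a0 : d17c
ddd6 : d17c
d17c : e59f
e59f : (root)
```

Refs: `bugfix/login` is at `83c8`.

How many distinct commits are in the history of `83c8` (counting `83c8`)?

Walking parent pointers from 83c8: reachable set = {83c8, 8de7, d17c, ddd6, e59f}.
That is 5 commits.

5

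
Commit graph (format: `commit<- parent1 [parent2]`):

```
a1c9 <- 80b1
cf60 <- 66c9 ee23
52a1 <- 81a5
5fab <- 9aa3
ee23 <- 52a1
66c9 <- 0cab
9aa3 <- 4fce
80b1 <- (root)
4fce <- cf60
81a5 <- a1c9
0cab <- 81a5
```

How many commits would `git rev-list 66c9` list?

Walking parent pointers from 66c9: reachable set = {0cab, 66c9, 80b1, 81a5, a1c9}.
That is 5 commits.

5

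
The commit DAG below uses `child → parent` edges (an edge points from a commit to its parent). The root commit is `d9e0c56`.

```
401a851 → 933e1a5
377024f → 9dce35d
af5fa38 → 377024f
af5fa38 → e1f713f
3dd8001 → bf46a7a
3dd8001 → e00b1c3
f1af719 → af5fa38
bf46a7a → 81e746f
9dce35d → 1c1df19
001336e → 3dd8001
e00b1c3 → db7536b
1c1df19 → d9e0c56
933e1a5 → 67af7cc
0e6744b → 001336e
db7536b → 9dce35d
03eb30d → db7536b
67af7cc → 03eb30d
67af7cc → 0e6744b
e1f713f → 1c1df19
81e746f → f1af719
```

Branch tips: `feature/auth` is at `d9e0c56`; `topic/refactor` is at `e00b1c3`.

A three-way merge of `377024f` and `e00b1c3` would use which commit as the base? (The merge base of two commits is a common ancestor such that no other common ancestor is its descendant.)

9dce35d

Ancestors of 377024f: {1c1df19, 377024f, 9dce35d, d9e0c56}.
Ancestors of e00b1c3: {1c1df19, 9dce35d, d9e0c56, db7536b, e00b1c3}.
Common ancestors: {1c1df19, 9dce35d, d9e0c56}.
Among these, 9dce35d is not an ancestor of any other common ancestor — it is the merge base.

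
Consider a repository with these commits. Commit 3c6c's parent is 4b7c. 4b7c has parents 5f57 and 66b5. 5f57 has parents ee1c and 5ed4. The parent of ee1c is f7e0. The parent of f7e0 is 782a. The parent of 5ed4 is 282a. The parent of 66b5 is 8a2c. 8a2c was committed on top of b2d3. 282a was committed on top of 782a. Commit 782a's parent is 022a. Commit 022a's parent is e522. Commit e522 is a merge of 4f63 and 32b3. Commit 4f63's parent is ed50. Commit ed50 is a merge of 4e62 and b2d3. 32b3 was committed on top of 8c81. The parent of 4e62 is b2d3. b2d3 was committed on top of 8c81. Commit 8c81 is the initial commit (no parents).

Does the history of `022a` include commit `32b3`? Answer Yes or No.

Yes

Ancestors of 022a (commits reachable by following parents): {022a, 32b3, 4e62, 4f63, 8c81, b2d3, e522, ed50}.
32b3 is in that set, so it is an ancestor of 022a.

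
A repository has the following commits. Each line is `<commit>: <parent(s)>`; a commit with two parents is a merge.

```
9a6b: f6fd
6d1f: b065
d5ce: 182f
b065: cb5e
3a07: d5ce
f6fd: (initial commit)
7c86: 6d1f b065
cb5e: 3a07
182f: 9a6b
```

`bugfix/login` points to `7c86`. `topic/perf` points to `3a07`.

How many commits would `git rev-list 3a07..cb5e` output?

Reachable from cb5e: {182f, 3a07, 9a6b, cb5e, d5ce, f6fd}.
Reachable from 3a07: {182f, 3a07, 9a6b, d5ce, f6fd}.
In cb5e's history but not 3a07's: {cb5e} — 1 commit.

1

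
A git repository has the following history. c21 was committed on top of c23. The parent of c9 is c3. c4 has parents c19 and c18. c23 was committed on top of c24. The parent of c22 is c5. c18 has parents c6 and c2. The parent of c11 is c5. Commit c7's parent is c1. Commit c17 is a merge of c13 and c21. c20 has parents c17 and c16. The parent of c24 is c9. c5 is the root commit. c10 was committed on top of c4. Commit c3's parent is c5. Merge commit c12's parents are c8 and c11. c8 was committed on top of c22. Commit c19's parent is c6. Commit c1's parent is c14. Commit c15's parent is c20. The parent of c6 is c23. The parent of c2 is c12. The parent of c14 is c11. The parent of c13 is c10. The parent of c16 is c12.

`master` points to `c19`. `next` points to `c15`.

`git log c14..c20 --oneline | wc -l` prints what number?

Reachable from c20: {c10, c11, c12, c13, c16, c17, c18, c19, c2, c20, c21, c22, c23, c24, c3, c4, c5, c6, c8, c9}.
Reachable from c14: {c11, c14, c5}.
In c20's history but not c14's: {c10, c12, c13, c16, c17, c18, c19, c2, c20, c21, c22, c23, c24, c3, c4, c6, c8, c9} — 18 commits.

18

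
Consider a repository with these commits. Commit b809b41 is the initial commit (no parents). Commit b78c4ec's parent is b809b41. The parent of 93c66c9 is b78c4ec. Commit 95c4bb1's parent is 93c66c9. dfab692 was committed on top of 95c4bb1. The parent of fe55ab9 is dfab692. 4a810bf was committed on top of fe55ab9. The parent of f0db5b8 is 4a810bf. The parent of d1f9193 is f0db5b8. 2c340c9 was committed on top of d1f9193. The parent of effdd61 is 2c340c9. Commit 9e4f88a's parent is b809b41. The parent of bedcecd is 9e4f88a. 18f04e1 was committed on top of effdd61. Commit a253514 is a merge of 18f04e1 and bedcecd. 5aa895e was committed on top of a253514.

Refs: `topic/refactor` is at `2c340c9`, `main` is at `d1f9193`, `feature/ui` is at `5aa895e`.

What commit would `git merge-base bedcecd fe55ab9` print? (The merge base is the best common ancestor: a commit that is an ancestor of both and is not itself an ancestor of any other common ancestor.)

Ancestors of bedcecd: {9e4f88a, b809b41, bedcecd}.
Ancestors of fe55ab9: {93c66c9, 95c4bb1, b78c4ec, b809b41, dfab692, fe55ab9}.
Common ancestors: {b809b41}.
The only common ancestor is b809b41, so it is the merge base.

b809b41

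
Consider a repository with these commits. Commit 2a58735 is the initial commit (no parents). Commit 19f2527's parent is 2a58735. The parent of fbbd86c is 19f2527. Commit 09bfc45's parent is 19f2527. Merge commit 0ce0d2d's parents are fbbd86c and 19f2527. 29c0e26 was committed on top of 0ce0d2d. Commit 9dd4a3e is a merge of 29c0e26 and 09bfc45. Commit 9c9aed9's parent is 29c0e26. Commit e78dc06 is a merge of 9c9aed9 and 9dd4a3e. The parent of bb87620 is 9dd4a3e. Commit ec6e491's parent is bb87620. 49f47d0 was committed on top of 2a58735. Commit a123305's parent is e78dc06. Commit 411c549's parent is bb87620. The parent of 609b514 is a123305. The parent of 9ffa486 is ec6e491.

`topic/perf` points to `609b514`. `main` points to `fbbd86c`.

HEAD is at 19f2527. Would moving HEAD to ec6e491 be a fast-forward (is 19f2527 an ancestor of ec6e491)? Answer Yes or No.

A fast-forward from 19f2527 to ec6e491 is possible iff 19f2527 is an ancestor of ec6e491.
Ancestors of ec6e491: {09bfc45, 0ce0d2d, 19f2527, 29c0e26, 2a58735, 9dd4a3e, bb87620, ec6e491, fbbd86c}.
19f2527 is among them, so fast-forward is possible.

Yes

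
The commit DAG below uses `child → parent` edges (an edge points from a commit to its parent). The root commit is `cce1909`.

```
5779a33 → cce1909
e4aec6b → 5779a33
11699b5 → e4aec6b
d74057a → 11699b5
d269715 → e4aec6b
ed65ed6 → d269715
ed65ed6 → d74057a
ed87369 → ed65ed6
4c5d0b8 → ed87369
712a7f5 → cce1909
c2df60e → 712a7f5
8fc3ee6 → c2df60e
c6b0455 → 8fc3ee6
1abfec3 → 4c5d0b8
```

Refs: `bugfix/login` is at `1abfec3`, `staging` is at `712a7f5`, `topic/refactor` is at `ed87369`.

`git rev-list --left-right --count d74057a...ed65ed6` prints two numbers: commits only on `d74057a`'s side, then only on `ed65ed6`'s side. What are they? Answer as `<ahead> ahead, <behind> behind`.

Reachable from d74057a: {11699b5, 5779a33, cce1909, d74057a, e4aec6b}.
Reachable from ed65ed6: {11699b5, 5779a33, cce1909, d269715, d74057a, e4aec6b, ed65ed6}.
Only in d74057a's history (ahead): {} — 0.
Only in ed65ed6's history (behind): {d269715, ed65ed6} — 2.

0 ahead, 2 behind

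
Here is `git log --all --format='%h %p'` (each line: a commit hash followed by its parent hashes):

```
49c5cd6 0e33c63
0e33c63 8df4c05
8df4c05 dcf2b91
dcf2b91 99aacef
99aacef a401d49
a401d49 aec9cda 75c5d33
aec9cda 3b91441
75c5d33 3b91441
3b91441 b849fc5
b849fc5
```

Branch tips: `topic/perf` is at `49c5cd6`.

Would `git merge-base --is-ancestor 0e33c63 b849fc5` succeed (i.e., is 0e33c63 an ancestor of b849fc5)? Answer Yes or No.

Ancestors of b849fc5: {b849fc5}.
0e33c63 is not in that set, so it is not an ancestor of b849fc5.

No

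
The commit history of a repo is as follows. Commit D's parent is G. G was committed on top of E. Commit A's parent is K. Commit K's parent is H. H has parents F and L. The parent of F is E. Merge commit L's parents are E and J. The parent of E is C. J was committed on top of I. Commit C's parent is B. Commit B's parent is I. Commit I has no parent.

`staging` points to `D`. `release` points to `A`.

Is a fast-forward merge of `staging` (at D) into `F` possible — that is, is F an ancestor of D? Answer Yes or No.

No

A fast-forward from F to D is possible iff F is an ancestor of D.
Ancestors of D: {B, C, D, E, G, I}.
F is not among them, so fast-forward is not possible.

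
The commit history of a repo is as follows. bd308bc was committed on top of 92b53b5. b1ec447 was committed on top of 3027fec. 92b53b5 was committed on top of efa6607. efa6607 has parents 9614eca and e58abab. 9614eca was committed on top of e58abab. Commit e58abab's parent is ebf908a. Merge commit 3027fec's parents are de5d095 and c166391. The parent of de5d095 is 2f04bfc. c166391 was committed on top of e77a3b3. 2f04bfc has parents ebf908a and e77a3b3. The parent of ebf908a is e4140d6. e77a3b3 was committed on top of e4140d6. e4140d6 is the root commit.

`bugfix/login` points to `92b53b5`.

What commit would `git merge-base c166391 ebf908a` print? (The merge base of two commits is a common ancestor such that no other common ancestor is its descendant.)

Ancestors of c166391: {c166391, e4140d6, e77a3b3}.
Ancestors of ebf908a: {e4140d6, ebf908a}.
Common ancestors: {e4140d6}.
The only common ancestor is e4140d6, so it is the merge base.

e4140d6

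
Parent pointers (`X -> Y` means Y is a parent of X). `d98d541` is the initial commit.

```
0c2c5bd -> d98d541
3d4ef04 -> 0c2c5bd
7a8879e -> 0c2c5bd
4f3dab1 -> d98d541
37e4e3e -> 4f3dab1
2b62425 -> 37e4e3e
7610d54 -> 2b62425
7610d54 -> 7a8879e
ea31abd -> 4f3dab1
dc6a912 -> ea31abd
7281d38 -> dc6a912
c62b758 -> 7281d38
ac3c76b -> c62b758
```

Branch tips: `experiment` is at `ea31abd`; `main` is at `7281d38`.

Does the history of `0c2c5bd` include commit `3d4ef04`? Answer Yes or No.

Ancestors of 0c2c5bd: {0c2c5bd, d98d541}.
3d4ef04 is not in that set, so it is not an ancestor of 0c2c5bd.

No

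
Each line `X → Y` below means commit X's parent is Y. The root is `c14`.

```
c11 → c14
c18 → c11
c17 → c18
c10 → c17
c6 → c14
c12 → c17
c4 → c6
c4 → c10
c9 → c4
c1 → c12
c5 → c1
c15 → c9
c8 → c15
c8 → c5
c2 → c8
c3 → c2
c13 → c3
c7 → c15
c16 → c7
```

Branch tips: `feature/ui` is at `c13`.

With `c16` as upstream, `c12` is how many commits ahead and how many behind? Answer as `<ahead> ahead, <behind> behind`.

Reachable from c12: {c11, c12, c14, c17, c18}.
Reachable from c16: {c10, c11, c14, c15, c16, c17, c18, c4, c6, c7, c9}.
Only in c12's history (ahead): {c12} — 1.
Only in c16's history (behind): {c10, c15, c16, c4, c6, c7, c9} — 7.

1 ahead, 7 behind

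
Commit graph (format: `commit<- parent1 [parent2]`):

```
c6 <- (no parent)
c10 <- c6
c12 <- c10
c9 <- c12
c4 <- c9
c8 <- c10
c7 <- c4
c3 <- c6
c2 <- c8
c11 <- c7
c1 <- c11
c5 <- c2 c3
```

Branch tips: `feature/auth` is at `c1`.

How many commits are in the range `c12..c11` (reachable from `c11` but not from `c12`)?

Reachable from c11: {c10, c11, c12, c4, c6, c7, c9}.
Reachable from c12: {c10, c12, c6}.
In c11's history but not c12's: {c11, c4, c7, c9} — 4 commits.

4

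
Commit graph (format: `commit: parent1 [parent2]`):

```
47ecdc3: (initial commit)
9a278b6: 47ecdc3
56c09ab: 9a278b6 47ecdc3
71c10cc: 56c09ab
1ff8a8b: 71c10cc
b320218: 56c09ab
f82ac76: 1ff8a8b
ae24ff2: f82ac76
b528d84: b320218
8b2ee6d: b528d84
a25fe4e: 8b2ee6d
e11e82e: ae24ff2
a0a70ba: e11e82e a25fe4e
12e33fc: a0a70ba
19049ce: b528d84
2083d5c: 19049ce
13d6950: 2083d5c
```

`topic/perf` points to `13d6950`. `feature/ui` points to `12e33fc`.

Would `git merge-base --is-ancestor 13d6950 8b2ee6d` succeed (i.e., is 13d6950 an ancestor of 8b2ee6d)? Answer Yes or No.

No

Ancestors of 8b2ee6d: {47ecdc3, 56c09ab, 8b2ee6d, 9a278b6, b320218, b528d84}.
13d6950 is not in that set, so it is not an ancestor of 8b2ee6d.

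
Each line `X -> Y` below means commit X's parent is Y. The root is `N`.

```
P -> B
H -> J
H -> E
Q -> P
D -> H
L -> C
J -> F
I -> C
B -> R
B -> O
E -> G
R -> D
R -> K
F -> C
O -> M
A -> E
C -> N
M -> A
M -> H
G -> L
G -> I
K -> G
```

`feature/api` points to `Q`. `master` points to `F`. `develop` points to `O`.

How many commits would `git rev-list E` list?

Walking parent pointers from E: reachable set = {C, E, G, I, L, N}.
That is 6 commits.

6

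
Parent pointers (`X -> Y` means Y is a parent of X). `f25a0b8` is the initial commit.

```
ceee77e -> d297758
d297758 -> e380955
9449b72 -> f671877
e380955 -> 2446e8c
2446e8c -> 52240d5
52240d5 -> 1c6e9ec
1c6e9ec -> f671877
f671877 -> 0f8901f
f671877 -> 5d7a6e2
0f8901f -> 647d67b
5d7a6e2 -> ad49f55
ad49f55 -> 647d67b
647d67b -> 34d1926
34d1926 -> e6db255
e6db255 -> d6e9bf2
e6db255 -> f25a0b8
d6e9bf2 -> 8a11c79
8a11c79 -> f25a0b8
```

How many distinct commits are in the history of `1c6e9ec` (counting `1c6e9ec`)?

11

Walking parent pointers from 1c6e9ec: reachable set = {0f8901f, 1c6e9ec, 34d1926, 5d7a6e2, 647d67b, 8a11c79, ad49f55, d6e9bf2, e6db255, f25a0b8, f671877}.
That is 11 commits.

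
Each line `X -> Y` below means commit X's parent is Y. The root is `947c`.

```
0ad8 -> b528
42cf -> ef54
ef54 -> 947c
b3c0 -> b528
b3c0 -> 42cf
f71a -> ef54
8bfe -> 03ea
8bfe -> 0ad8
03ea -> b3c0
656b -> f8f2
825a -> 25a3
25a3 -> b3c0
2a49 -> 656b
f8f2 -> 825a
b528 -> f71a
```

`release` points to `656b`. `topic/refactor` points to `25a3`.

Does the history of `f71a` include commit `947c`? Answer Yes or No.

Yes

Ancestors of f71a (commits reachable by following parents): {947c, ef54, f71a}.
947c is in that set, so it is an ancestor of f71a.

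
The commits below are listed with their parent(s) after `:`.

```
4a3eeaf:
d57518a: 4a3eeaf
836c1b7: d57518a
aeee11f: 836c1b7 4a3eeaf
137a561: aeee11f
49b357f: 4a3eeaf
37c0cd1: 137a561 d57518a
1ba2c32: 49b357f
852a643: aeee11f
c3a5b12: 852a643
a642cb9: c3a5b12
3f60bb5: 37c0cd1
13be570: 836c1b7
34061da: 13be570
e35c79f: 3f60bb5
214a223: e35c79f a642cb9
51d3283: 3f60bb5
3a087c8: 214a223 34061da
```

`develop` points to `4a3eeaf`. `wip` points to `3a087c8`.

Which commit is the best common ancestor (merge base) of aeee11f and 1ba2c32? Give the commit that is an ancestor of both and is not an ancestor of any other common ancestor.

Ancestors of aeee11f: {4a3eeaf, 836c1b7, aeee11f, d57518a}.
Ancestors of 1ba2c32: {1ba2c32, 49b357f, 4a3eeaf}.
Common ancestors: {4a3eeaf}.
The only common ancestor is 4a3eeaf, so it is the merge base.

4a3eeaf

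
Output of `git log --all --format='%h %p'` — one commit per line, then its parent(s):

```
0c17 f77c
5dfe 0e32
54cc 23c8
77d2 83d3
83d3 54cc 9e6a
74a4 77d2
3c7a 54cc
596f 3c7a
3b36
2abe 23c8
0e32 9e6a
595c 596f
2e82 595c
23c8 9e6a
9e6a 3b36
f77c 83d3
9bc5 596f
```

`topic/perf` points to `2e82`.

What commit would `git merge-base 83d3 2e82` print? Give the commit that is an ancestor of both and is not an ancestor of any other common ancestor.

Ancestors of 83d3: {23c8, 3b36, 54cc, 83d3, 9e6a}.
Ancestors of 2e82: {23c8, 2e82, 3b36, 3c7a, 54cc, 595c, 596f, 9e6a}.
Common ancestors: {23c8, 3b36, 54cc, 9e6a}.
Among these, 54cc is not an ancestor of any other common ancestor — it is the merge base.

54cc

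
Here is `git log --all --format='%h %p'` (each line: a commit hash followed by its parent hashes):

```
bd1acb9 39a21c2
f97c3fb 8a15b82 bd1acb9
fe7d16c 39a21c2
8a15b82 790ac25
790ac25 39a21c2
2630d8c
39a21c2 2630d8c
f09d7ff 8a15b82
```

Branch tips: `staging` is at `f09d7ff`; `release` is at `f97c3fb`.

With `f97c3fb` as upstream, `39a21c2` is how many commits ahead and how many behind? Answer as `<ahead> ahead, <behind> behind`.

0 ahead, 4 behind

Reachable from 39a21c2: {2630d8c, 39a21c2}.
Reachable from f97c3fb: {2630d8c, 39a21c2, 790ac25, 8a15b82, bd1acb9, f97c3fb}.
Only in 39a21c2's history (ahead): {} — 0.
Only in f97c3fb's history (behind): {790ac25, 8a15b82, bd1acb9, f97c3fb} — 4.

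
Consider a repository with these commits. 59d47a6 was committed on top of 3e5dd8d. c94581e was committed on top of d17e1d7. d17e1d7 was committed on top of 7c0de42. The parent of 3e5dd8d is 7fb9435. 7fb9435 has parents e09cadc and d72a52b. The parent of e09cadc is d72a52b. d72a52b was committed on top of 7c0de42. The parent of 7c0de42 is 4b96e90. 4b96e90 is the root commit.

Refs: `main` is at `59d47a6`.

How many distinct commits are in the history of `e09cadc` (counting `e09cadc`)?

4

Walking parent pointers from e09cadc: reachable set = {4b96e90, 7c0de42, d72a52b, e09cadc}.
That is 4 commits.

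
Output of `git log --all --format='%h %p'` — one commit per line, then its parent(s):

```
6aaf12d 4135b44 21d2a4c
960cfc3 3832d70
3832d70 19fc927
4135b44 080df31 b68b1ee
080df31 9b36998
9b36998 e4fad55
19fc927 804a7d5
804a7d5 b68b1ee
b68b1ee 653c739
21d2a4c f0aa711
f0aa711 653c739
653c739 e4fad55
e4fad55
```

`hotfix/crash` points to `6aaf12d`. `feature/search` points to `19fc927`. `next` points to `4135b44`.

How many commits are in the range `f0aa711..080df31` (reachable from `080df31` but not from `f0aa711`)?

2

Reachable from 080df31: {080df31, 9b36998, e4fad55}.
Reachable from f0aa711: {653c739, e4fad55, f0aa711}.
In 080df31's history but not f0aa711's: {080df31, 9b36998} — 2 commits.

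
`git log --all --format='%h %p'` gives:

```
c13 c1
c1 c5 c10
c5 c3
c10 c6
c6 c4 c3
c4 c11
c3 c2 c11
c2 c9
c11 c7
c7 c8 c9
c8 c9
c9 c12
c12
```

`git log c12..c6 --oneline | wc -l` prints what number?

Reachable from c6: {c11, c12, c2, c3, c4, c6, c7, c8, c9}.
Reachable from c12: {c12}.
In c6's history but not c12's: {c11, c2, c3, c4, c6, c7, c8, c9} — 8 commits.

8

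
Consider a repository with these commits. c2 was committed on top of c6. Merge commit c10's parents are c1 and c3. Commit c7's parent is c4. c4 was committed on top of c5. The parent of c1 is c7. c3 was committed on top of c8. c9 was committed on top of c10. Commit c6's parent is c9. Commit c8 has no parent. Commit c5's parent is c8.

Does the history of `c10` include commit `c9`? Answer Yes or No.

Ancestors of c10: {c1, c10, c3, c4, c5, c7, c8}.
c9 is not in that set, so it is not an ancestor of c10.

No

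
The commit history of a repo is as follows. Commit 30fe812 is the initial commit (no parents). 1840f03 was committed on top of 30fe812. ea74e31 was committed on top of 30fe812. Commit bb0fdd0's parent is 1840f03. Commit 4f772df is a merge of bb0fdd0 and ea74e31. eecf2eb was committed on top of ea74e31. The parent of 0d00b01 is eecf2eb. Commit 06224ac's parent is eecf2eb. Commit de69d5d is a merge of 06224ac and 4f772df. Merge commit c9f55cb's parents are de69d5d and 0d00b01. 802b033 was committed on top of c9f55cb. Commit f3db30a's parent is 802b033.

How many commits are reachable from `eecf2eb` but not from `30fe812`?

Reachable from eecf2eb: {30fe812, ea74e31, eecf2eb}.
Reachable from 30fe812: {30fe812}.
In eecf2eb's history but not 30fe812's: {ea74e31, eecf2eb} — 2 commits.

2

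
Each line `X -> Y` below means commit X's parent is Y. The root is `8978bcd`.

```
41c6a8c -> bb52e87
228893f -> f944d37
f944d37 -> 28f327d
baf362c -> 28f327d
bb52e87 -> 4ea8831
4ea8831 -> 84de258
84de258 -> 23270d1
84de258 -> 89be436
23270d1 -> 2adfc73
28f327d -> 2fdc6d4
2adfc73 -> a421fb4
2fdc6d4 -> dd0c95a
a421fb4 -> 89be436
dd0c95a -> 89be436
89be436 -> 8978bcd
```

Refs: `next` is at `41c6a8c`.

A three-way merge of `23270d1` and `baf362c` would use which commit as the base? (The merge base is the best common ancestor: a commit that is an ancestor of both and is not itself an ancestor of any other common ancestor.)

Ancestors of 23270d1: {23270d1, 2adfc73, 8978bcd, 89be436, a421fb4}.
Ancestors of baf362c: {28f327d, 2fdc6d4, 8978bcd, 89be436, baf362c, dd0c95a}.
Common ancestors: {8978bcd, 89be436}.
Among these, 89be436 is not an ancestor of any other common ancestor — it is the merge base.

89be436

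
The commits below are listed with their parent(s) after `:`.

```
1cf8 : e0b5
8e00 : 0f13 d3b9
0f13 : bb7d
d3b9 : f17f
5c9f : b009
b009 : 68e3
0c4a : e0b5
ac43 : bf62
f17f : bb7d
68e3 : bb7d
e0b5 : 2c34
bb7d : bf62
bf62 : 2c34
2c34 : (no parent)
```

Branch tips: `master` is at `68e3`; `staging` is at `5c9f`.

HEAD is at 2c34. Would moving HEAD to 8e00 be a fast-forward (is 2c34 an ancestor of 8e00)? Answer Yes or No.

Yes

A fast-forward from 2c34 to 8e00 is possible iff 2c34 is an ancestor of 8e00.
Ancestors of 8e00: {0f13, 2c34, 8e00, bb7d, bf62, d3b9, f17f}.
2c34 is among them, so fast-forward is possible.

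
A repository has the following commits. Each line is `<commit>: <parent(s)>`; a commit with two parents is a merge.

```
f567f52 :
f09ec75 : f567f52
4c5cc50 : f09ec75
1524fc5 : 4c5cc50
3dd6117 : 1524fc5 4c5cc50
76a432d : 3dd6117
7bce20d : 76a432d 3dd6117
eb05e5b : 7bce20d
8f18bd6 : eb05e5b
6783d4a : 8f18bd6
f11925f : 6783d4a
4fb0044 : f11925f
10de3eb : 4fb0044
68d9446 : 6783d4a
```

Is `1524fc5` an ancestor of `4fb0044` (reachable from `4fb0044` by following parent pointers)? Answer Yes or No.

Yes

Ancestors of 4fb0044 (commits reachable by following parents): {1524fc5, 3dd6117, 4c5cc50, 4fb0044, 6783d4a, 76a432d, 7bce20d, 8f18bd6, eb05e5b, f09ec75, f11925f, f567f52}.
1524fc5 is in that set, so it is an ancestor of 4fb0044.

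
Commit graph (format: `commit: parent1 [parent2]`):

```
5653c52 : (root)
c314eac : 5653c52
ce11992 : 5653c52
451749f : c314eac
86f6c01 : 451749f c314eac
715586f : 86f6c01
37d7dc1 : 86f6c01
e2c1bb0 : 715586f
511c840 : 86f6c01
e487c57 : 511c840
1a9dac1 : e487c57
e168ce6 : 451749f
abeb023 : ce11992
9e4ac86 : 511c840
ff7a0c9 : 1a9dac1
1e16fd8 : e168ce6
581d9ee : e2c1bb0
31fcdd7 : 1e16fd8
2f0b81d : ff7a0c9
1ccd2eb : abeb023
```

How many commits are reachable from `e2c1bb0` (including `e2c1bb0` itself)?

Walking parent pointers from e2c1bb0: reachable set = {451749f, 5653c52, 715586f, 86f6c01, c314eac, e2c1bb0}.
That is 6 commits.

6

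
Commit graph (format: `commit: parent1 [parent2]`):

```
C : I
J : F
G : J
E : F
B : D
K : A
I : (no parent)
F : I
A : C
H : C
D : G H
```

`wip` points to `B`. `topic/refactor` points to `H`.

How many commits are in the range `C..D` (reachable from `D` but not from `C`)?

5

Reachable from D: {C, D, F, G, H, I, J}.
Reachable from C: {C, I}.
In D's history but not C's: {D, F, G, H, J} — 5 commits.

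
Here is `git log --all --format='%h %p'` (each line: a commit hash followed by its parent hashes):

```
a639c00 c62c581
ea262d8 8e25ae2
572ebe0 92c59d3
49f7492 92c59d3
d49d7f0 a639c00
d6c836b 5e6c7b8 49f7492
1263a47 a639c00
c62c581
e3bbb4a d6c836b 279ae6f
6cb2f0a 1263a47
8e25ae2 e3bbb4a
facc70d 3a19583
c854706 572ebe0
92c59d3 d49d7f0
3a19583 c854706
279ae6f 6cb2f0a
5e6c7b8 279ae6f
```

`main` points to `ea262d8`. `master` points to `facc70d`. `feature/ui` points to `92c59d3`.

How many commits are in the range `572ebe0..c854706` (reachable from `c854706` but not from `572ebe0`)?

Reachable from c854706: {572ebe0, 92c59d3, a639c00, c62c581, c854706, d49d7f0}.
Reachable from 572ebe0: {572ebe0, 92c59d3, a639c00, c62c581, d49d7f0}.
In c854706's history but not 572ebe0's: {c854706} — 1 commit.

1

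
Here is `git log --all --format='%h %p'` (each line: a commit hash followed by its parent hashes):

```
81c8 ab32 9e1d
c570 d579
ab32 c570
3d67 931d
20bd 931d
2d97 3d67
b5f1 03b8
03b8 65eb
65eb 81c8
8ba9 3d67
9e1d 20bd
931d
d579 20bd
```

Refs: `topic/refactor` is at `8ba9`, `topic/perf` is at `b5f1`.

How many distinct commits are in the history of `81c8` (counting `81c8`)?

7

Walking parent pointers from 81c8: reachable set = {20bd, 81c8, 931d, 9e1d, ab32, c570, d579}.
That is 7 commits.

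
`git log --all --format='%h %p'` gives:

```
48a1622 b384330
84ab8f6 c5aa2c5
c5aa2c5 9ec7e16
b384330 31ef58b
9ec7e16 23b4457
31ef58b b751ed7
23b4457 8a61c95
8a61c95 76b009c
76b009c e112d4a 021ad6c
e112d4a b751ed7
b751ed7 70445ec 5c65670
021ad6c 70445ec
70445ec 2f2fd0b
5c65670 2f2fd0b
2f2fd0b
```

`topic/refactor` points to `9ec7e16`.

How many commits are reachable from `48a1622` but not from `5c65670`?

Reachable from 48a1622: {2f2fd0b, 31ef58b, 48a1622, 5c65670, 70445ec, b384330, b751ed7}.
Reachable from 5c65670: {2f2fd0b, 5c65670}.
In 48a1622's history but not 5c65670's: {31ef58b, 48a1622, 70445ec, b384330, b751ed7} — 5 commits.

5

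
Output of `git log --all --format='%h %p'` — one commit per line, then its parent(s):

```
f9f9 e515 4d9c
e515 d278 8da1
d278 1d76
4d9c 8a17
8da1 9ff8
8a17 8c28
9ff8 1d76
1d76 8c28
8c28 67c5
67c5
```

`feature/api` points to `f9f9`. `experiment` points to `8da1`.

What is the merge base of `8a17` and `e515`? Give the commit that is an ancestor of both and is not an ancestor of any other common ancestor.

Ancestors of 8a17: {67c5, 8a17, 8c28}.
Ancestors of e515: {1d76, 67c5, 8c28, 8da1, 9ff8, d278, e515}.
Common ancestors: {67c5, 8c28}.
Among these, 8c28 is not an ancestor of any other common ancestor — it is the merge base.

8c28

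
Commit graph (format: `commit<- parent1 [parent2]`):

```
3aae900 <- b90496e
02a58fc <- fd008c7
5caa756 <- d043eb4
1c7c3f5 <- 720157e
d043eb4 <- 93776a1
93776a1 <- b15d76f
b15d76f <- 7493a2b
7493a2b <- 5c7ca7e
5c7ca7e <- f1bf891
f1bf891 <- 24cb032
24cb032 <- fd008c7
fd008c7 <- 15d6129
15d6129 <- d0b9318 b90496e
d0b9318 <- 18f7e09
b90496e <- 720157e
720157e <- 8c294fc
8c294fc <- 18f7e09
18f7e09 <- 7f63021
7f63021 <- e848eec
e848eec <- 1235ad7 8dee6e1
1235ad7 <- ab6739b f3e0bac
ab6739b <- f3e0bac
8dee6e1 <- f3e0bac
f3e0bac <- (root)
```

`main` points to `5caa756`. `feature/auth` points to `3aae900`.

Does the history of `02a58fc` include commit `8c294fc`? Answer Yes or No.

Ancestors of 02a58fc (commits reachable by following parents): {02a58fc, 1235ad7, 15d6129, 18f7e09, 720157e, 7f63021, 8c294fc, 8dee6e1, ab6739b, b90496e, d0b9318, e848eec, f3e0bac, fd008c7}.
8c294fc is in that set, so it is an ancestor of 02a58fc.

Yes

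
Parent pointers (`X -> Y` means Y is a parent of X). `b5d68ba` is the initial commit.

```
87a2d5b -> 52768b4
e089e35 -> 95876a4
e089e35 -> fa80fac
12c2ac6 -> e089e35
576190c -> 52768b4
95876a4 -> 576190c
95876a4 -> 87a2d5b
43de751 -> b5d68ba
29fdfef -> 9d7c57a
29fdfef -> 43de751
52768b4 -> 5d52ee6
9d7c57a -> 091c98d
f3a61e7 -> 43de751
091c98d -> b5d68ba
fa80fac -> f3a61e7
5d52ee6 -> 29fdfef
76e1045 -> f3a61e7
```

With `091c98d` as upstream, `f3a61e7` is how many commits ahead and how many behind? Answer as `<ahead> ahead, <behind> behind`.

Reachable from f3a61e7: {43de751, b5d68ba, f3a61e7}.
Reachable from 091c98d: {091c98d, b5d68ba}.
Only in f3a61e7's history (ahead): {43de751, f3a61e7} — 2.
Only in 091c98d's history (behind): {091c98d} — 1.

2 ahead, 1 behind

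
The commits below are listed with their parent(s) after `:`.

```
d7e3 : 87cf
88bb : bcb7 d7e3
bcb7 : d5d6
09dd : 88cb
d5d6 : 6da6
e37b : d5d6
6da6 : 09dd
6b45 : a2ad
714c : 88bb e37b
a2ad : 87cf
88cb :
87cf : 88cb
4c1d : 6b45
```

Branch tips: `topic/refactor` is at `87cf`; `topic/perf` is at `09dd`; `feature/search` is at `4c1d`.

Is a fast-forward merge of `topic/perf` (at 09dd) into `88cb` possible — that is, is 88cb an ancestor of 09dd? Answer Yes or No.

Yes

A fast-forward from 88cb to 09dd is possible iff 88cb is an ancestor of 09dd.
Ancestors of 09dd: {09dd, 88cb}.
88cb is among them, so fast-forward is possible.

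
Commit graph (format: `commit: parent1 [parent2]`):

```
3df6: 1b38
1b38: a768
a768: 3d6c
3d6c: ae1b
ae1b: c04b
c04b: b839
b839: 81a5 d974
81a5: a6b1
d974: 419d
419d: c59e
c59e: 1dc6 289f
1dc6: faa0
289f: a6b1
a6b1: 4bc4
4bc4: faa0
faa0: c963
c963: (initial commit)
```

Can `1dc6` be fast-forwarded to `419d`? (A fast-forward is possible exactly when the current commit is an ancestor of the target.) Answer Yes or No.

Yes

A fast-forward from 1dc6 to 419d is possible iff 1dc6 is an ancestor of 419d.
Ancestors of 419d: {1dc6, 289f, 419d, 4bc4, a6b1, c59e, c963, faa0}.
1dc6 is among them, so fast-forward is possible.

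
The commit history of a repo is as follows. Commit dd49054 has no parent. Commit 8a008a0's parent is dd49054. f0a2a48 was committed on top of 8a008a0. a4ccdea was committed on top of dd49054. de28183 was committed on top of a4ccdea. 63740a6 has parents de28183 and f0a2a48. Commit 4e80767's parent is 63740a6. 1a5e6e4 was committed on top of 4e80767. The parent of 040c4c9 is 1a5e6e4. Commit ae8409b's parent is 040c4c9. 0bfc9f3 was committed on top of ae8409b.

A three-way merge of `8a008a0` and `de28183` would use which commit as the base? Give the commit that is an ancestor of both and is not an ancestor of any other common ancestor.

Ancestors of 8a008a0: {8a008a0, dd49054}.
Ancestors of de28183: {a4ccdea, dd49054, de28183}.
Common ancestors: {dd49054}.
The only common ancestor is dd49054, so it is the merge base.

dd49054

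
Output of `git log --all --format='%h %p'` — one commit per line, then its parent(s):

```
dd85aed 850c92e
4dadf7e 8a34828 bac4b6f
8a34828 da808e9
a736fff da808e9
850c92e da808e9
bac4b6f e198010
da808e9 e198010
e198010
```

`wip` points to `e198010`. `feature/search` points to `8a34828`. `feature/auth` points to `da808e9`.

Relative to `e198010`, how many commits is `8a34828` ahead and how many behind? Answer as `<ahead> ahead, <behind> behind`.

Reachable from 8a34828: {8a34828, da808e9, e198010}.
Reachable from e198010: {e198010}.
Only in 8a34828's history (ahead): {8a34828, da808e9} — 2.
Only in e198010's history (behind): {} — 0.

2 ahead, 0 behind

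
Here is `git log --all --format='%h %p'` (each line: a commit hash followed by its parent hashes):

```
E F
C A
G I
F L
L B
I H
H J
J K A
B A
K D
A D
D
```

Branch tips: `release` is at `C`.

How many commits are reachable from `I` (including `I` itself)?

Walking parent pointers from I: reachable set = {A, D, H, I, J, K}.
That is 6 commits.

6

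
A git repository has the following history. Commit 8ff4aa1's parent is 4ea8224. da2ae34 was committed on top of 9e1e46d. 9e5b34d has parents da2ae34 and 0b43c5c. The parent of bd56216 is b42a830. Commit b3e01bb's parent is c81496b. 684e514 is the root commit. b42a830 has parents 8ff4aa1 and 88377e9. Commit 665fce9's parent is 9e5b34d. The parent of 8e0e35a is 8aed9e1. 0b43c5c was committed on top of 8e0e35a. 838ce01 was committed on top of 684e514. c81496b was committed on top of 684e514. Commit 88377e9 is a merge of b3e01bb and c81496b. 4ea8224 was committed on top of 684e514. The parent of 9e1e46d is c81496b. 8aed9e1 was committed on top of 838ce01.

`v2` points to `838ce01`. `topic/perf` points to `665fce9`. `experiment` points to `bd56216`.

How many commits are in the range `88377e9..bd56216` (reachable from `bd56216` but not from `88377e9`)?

4

Reachable from bd56216: {4ea8224, 684e514, 88377e9, 8ff4aa1, b3e01bb, b42a830, bd56216, c81496b}.
Reachable from 88377e9: {684e514, 88377e9, b3e01bb, c81496b}.
In bd56216's history but not 88377e9's: {4ea8224, 8ff4aa1, b42a830, bd56216} — 4 commits.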